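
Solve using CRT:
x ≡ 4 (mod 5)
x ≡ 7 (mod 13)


m₁ = 5, m₂ = 13, gcd = 1, so CRT applies. M = m₁·m₂ = 65
Let M₁ = M/m₁ = 13, M₂ = M/m₂ = 5
Find y₁ ≡ M₁⁻¹ (mod m₁): 13⁻¹ ≡ 2 (mod 5)
Find y₂ ≡ M₂⁻¹ (mod m₂): 5⁻¹ ≡ 8 (mod 13)
x = a₁·M₁·y₁ + a₂·M₂·y₂ = 4·13·2 + 7·5·8 = 384
Reduce mod 65: x ≡ 59
Check: 59 mod 5 = 4 ✓, 59 mod 13 = 7 ✓

x ≡ 59 (mod 65)


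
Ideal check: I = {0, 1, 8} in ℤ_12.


Check ideal conditions for I = {0, 1, 8} in ℤ_12:
(1) I is an additive subgroup? No
(2) For r ∈ ℤ_12 and a ∈ I: r·a ∈ I? No  [counterexample: r=2, a=1, r·a mod 12 = 2 ∉ I]

No, I is not an ideal of ℤ_12


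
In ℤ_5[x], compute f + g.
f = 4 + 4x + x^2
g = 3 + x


Add coefficients mod 5:
x^0: 4 + 3 = 2 (mod 5)
x^1: 4 + 1 = 0 (mod 5)
x^2: 1 + 0 = 1 (mod 5)
Result: 2 + x^2

f + g = 2 + x^2


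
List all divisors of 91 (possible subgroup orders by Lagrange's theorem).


Lagrange's theorem: |H| divides |G|
|G| = 91
Divisors of 91: 1, 7, 13, 91

Possible subgroup orders: {1, 7, 13, 91}


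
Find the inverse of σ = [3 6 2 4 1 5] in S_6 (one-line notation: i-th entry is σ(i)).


To find σ⁻¹, swap domain and range:
σ(1) = 3 → σ⁻¹(3) = 1
σ(2) = 6 → σ⁻¹(6) = 2
σ(3) = 2 → σ⁻¹(2) = 3
σ(4) = 4 → σ⁻¹(4) = 4
σ(5) = 1 → σ⁻¹(1) = 5
σ(6) = 5 → σ⁻¹(5) = 6

σ⁻¹ = [5 3 1 4 6 2]


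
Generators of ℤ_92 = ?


g generates ℤ_n iff gcd(g,n) = 1
Prime factors of 92: 2, 23
Generators are g ∈ {1,...,91} not divisible by any of these primes.
Generators: {1, 3, 5, 7, 9, 11, 13, 15, 17, 19, 21, 25, 27, 29, 31, 33, 35, 37, 39, 41, 43, 45, 47, 49, 51, 53, 55, 57, 59, 61, 63, 65, 67, 71, 73, 75, 77, 79, 81, 83, 85, 87, 89, 91}
Number of generators = φ(92) = 44

Generators of ℤ_92 = {1, 3, 5, 7, 9, 11, 13, 15, 17, 19, 21, 25, 27, 29, 31, 33, 35, 37, 39, 41, 43, 45, 47, 49, 51, 53, 55, 57, 59, 61, 63, 65, 67, 71, 73, 75, 77, 79, 81, 83, 85, 87, 89, 91}


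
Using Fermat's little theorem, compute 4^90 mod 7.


Fermat's little theorem: if p is prime and gcd(a,p)=1, then a^(p-1) ≡ 1 (mod p)
p = 7 is prime, gcd(4,7) = 1
Reduce exponent: 90 mod 6 = 0
So 4^90 ≡ 4^0 (mod 7)
4^0 = 1

4^90 ≡ 1 (mod 7)


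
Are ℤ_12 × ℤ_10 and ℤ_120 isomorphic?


Comparing ℤ_12 × ℤ_10 and ℤ_120:
gcd(12,10) = 2 ≠ 1. Max element order in ℤ_12×ℤ_10 is lcm(12,10) = 60 < 120, so it has no element of order 120

No, ℤ_12 × ℤ_10 ≇ ℤ_120


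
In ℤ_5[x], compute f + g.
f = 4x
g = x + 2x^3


Add coefficients mod 5:
x^0: 0 + 0 = 0 (mod 5)
x^1: 4 + 1 = 0 (mod 5)
x^2: 0 + 0 = 0 (mod 5)
x^3: 0 + 2 = 2 (mod 5)
Result: 2x^3

f + g = 2x^3


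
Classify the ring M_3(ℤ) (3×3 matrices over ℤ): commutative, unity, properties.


Matrix multiplication is non-commutative for n ≥ 2; the identity matrix I is the unity; singular matrices give zero divisors, so not an integral domain
Commutative: No
Integral domain: No
Has unity: Yes

M_3(ℤ) (3×3 matrices over ℤ): Commutative=No, Unity=Yes


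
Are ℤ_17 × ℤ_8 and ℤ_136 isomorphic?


Comparing ℤ_17 × ℤ_8 and ℤ_136:
gcd(17,8) = 1, so ℤ_17 × ℤ_8 ≅ ℤ_136 (CRT)

Yes, ℤ_17 × ℤ_8 ≅ ℤ_136


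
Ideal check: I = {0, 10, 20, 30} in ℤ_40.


Check ideal conditions for I = {0, 10, 20, 30} in ℤ_40:
(1) I is an additive subgroup? Yes
(2) For r ∈ ℤ_40 and a ∈ I: r·a ∈ I? Yes

Yes, I is an ideal of ℤ_40


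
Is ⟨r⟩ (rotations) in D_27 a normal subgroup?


H = ⟨r⟩ (rotations) in D_27
The rotation subgroup ⟨r⟩ has index 2 in D_27, so it is normal

Yes, normal subgroup


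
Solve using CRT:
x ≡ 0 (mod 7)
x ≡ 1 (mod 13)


m₁ = 7, m₂ = 13, gcd = 1, so CRT applies. M = m₁·m₂ = 91
Let M₁ = M/m₁ = 13, M₂ = M/m₂ = 7
Find y₁ ≡ M₁⁻¹ (mod m₁): 13⁻¹ ≡ 6 (mod 7)
Find y₂ ≡ M₂⁻¹ (mod m₂): 7⁻¹ ≡ 2 (mod 13)
x = a₁·M₁·y₁ + a₂·M₂·y₂ = 0·13·6 + 1·7·2 = 14
Reduce mod 91: x ≡ 14
Check: 14 mod 7 = 0 ✓, 14 mod 13 = 1 ✓

x ≡ 14 (mod 91)


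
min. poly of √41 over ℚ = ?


√41 satisfies x² - 41 = 0, irreducible over ℚ since 41 is squarefree

Minimal polynomial: x² - 41


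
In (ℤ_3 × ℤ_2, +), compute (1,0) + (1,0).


Operation: componentwise addition mod (3, 2)
(1,0) + (1,0) = ((a₁+b₁) mod 3, (a₂+b₂) mod 2) with a = (1,0), b = (1,0)

(1,0) + (1,0) = (2,0)


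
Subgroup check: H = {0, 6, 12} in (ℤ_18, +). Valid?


Subgroup test for H = {0, 6, 12} in (ℤ_18, +):
(1) 0 ∈ H? Yes
(2) Closure: for all a,b ∈ H, (a+b) mod 18 ∈ H? Yes
(3) Inverses: for all a ∈ H, -a mod 18 ∈ H? Yes

Yes, H is a subgroup of ℤ_18


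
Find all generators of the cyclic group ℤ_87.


g generates ℤ_n iff gcd(g,n) = 1
Prime factors of 87: 3, 29
Generators are g ∈ {1,...,86} not divisible by any of these primes.
Generators: {1, 2, 4, 5, 7, 8, 10, 11, 13, 14, 16, 17, 19, 20, 22, 23, 25, 26, 28, 31, 32, 34, 35, 37, 38, 40, 41, 43, 44, 46, 47, 49, 50, 52, 53, 55, 56, 59, 61, 62, 64, 65, 67, 68, 70, 71, 73, 74, 76, 77, 79, 80, 82, 83, 85, 86}
Number of generators = φ(87) = 56

Generators of ℤ_87 = {1, 2, 4, 5, 7, 8, 10, 11, 13, 14, 16, 17, 19, 20, 22, 23, 25, 26, 28, 31, 32, 34, 35, 37, 38, 40, 41, 43, 44, 46, 47, 49, 50, 52, 53, 55, 56, 59, 61, 62, 64, 65, 67, 68, 70, 71, 73, 74, 76, 77, 79, 80, 82, 83, 85, 86}


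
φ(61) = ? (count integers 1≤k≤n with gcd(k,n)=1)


Factor n: 61 = 61
φ(n) = n · ∏(1 - 1/p) over distinct primes p | n
φ(61) = 61 · (1 - 1/61) = 60

φ(61) = 60


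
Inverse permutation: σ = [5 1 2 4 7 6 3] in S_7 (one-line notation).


To find σ⁻¹, swap domain and range:
σ(1) = 5 → σ⁻¹(5) = 1
σ(2) = 1 → σ⁻¹(1) = 2
σ(3) = 2 → σ⁻¹(2) = 3
σ(4) = 4 → σ⁻¹(4) = 4
σ(5) = 7 → σ⁻¹(7) = 5
σ(6) = 6 → σ⁻¹(6) = 6
σ(7) = 3 → σ⁻¹(3) = 7

σ⁻¹ = [2 3 7 4 1 6 5]


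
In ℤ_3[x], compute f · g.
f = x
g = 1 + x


Expand and collect like terms; reduce coefficients mod 3:
x^0: 0·1 = 0 ≡ 0 (mod 3)
x^1: 0·1 + 1·1 = 1 ≡ 1 (mod 3)
x^2: 1·1 = 1 ≡ 1 (mod 3)
Result: x + x^2

f · g = x + x^2


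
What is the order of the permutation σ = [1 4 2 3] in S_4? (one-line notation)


Cycle decomposition: (2 4 3)
Cycle lengths: 3
Order = lcm(3) = 3

ord(σ) = 3


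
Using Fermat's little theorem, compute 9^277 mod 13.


Fermat's little theorem: if p is prime and gcd(a,p)=1, then a^(p-1) ≡ 1 (mod p)
p = 13 is prime, gcd(9,13) = 1
Reduce exponent: 277 mod 12 = 1
So 9^277 ≡ 9^1 (mod 13)
9^1 mod 13 = 9

9^277 ≡ 9 (mod 13)


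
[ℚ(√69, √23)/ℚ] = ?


[ℚ(√69,√23):ℚ] = [ℚ(√69,√23):ℚ(√69)]·[ℚ(√69):ℚ] = 2·2 = 4

[ℚ(√69, √23)/ℚ] = 4


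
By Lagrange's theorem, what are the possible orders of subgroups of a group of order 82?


Lagrange's theorem: |H| divides |G|
|G| = 82
Divisors of 82: 1, 2, 41, 82

Possible subgroup orders: {1, 2, 41, 82}


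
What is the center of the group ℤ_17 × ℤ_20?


Z(G) = {g ∈ G | gx = xg for all x ∈ G}
Direct product of abelian groups is abelian, so Z(G) = G

Z(ℤ_17 × ℤ_20) = ℤ_17 × ℤ_20


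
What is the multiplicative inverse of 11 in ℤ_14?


Use the extended Euclidean algorithm to write 1 = 11·s + 14·t; then s mod 14 is the inverse.
Euclidean algorithm:
  11 = 0·14 + 11
  14 = 1·11 + 3
  11 = 3·3 + 2
  3 = 1·2 + 1
  2 = 2·1 + 0
gcd(11,14) = 1
Back-substitution gives: 11·(-5) + 14·(4) = 1
So 11⁻¹ ≡ -5 ≡ 9 (mod 14)
Check: 11 × 9 = 99 ≡ 1 (mod 14) ✓

11⁻¹ ≡ 9 (mod 14)


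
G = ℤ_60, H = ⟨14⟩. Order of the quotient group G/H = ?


|⟨14⟩| = n / gcd(14, 60) = 60 / 2 = 30
H is normal (ℤ_60 is abelian).
|G/H| = |G| / |H| = 60 / 30 = 2

|G/H| = 2


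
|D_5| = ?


|D_n| = 2n (n rotations and n reflections)
|D_5| = 2×5 = 10

|D_5| = 10


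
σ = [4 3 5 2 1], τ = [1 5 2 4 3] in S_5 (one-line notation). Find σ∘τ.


σ∘τ: apply τ first, then σ
1 →τ 1 →σ 4
2 →τ 5 →σ 1
3 →τ 2 →σ 3
4 →τ 4 →σ 2
5 →τ 3 →σ 5

σ∘τ = [4 1 3 2 5]


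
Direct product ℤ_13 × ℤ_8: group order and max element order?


|ℤ_13 × ℤ_8| = 13 × 8 = 104
Max element order = lcm(13,8) = 104
Cyclic? Yes (gcd=1)

|ℤ_13×ℤ_8| = 104, max element order = 104


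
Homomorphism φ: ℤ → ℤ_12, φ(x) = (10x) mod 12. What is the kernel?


Kernel = preimage of identity
ker(φ) = {x ∈ ℤ : 10x ≡ 0 (mod 12)}. gcd(10,12) = 2, so 10x ≡ 0 (mod 12) ⟺ x ≡ 0 (mod 12/2 = 6). Hence ker(φ) = 6ℤ

ker(φ) = 6ℤ


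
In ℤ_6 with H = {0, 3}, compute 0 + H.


0 + H = {0 + h (mod 6) : h ∈ H}
0+0=0, 0+3=3

0 + H = {0, 3}


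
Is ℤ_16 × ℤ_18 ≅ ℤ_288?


Comparing ℤ_16 × ℤ_18 and ℤ_288:
gcd(16,18) = 2 ≠ 1. Max element order in ℤ_16×ℤ_18 is lcm(16,18) = 144 < 288, so it has no element of order 288

No, ℤ_16 × ℤ_18 ≇ ℤ_288


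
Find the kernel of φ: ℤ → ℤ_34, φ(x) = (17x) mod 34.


Kernel = preimage of identity
ker(φ) = {x ∈ ℤ : 17x ≡ 0 (mod 34)}. gcd(17,34) = 17, so 17x ≡ 0 (mod 34) ⟺ x ≡ 0 (mod 34/17 = 2). Hence ker(φ) = 2ℤ

ker(φ) = 2ℤ


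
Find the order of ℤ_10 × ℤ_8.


|A × B| = |A| · |B|
|ℤ_10 × ℤ_8| = 10 × 8 = 80

|ℤ_10 × ℤ_8| = 80


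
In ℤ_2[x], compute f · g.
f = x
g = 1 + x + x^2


Expand and collect like terms; reduce coefficients mod 2:
x^0: 0·1 = 0 ≡ 0 (mod 2)
x^1: 0·1 + 1·1 = 1 ≡ 1 (mod 2)
x^2: 0·1 + 1·1 = 1 ≡ 1 (mod 2)
x^3: 1·1 = 1 ≡ 1 (mod 2)
Result: x + x^2 + x^3

f · g = x + x^2 + x^3


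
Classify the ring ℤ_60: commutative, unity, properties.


ℤ_60 is a commutative ring with unity 1; 60 = 2×30 is composite, so 2·30 ≡ 0 gives zero divisors (not an integral domain)
Commutative: Yes
Integral domain: No
Has unity: Yes

ℤ_60: Commutative=Yes, Unity=Yes


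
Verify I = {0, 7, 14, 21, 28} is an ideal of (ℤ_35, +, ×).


Check ideal conditions for I = {0, 7, 14, 21, 28} in ℤ_35:
(1) I is an additive subgroup? Yes
(2) For r ∈ ℤ_35 and a ∈ I: r·a ∈ I? Yes

Yes, I is an ideal of ℤ_35


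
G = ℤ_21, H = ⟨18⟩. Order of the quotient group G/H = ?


|⟨18⟩| = n / gcd(18, 21) = 21 / 3 = 7
H is normal (ℤ_21 is abelian).
|G/H| = |G| / |H| = 21 / 7 = 3

|G/H| = 3


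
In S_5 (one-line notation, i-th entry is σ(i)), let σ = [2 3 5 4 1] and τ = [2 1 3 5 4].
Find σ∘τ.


σ∘τ: apply τ first, then σ
1 →τ 2 →σ 3
2 →τ 1 →σ 2
3 →τ 3 →σ 5
4 →τ 5 →σ 1
5 →τ 4 →σ 4

σ∘τ = [3 2 5 1 4]


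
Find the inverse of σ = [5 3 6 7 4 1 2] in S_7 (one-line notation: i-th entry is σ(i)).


To find σ⁻¹, swap domain and range:
σ(1) = 5 → σ⁻¹(5) = 1
σ(2) = 3 → σ⁻¹(3) = 2
σ(3) = 6 → σ⁻¹(6) = 3
σ(4) = 7 → σ⁻¹(7) = 4
σ(5) = 4 → σ⁻¹(4) = 5
σ(6) = 1 → σ⁻¹(1) = 6
σ(7) = 2 → σ⁻¹(2) = 7

σ⁻¹ = [6 7 2 5 1 3 4]


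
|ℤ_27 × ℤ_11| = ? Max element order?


|ℤ_27 × ℤ_11| = 27 × 11 = 297
Max element order = lcm(27,11) = 297
Cyclic? Yes (gcd=1)

|ℤ_27×ℤ_11| = 297, max element order = 297


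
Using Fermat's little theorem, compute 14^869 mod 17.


Fermat's little theorem: if p is prime and gcd(a,p)=1, then a^(p-1) ≡ 1 (mod p)
p = 17 is prime, gcd(14,17) = 1
Reduce exponent: 869 mod 16 = 5
So 14^869 ≡ 14^5 (mod 17)
14^5 mod 17 = 12

14^869 ≡ 12 (mod 17)


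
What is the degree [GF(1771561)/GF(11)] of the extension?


GF(1771561) = GF(11^6), so the extension degree is 6

[GF(1771561)/GF(11)] = 6


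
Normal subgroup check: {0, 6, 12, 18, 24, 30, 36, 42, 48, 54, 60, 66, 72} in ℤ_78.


H = {0, 6, 12, 18, 24, 30, 36, 42, 48, 54, 60, 66, 72} in ℤ_78
ℤ_78 is abelian; every subgroup of an abelian group is normal

Yes, normal subgroup


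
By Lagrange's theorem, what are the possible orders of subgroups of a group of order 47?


Lagrange's theorem: |H| divides |G|
|G| = 47
Divisors of 47: 1, 47

Possible subgroup orders: {1, 47}


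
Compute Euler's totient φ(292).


Factor n: 292 = 2^2 × 73
φ(n) = n · ∏(1 - 1/p) over distinct primes p | n
φ(292) = 292 · (1 - 1/2) · (1 - 1/73) = 144

φ(292) = 144


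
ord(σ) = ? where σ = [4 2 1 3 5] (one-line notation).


Cycle decomposition: (1 4 3)
Cycle lengths: 3
Order = lcm(3) = 3

ord(σ) = 3


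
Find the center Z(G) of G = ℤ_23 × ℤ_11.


Z(G) = {g ∈ G | gx = xg for all x ∈ G}
Direct product of abelian groups is abelian, so Z(G) = G

Z(ℤ_23 × ℤ_11) = ℤ_23 × ℤ_11


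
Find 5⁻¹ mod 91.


Use the extended Euclidean algorithm to write 1 = 5·s + 91·t; then s mod 91 is the inverse.
Euclidean algorithm:
  5 = 0·91 + 5
  91 = 18·5 + 1
  5 = 5·1 + 0
gcd(5,91) = 1
Back-substitution gives: 5·(-18) + 91·(1) = 1
So 5⁻¹ ≡ -18 ≡ 73 (mod 91)
Check: 5 × 73 = 365 ≡ 1 (mod 91) ✓

5⁻¹ ≡ 73 (mod 91)


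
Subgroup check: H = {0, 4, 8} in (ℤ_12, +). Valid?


Subgroup test for H = {0, 4, 8} in (ℤ_12, +):
(1) 0 ∈ H? Yes
(2) Closure: for all a,b ∈ H, (a+b) mod 12 ∈ H? Yes
(3) Inverses: for all a ∈ H, -a mod 12 ∈ H? Yes

Yes, H is a subgroup of ℤ_12


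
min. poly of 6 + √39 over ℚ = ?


Let α = 6 + √39. Then α - 6 = √39, so (α - 6)² = 39, giving α² - 12α - 3 = 0. Degree 2 and α ∉ ℚ, so this is the minimal polynomial.

Minimal polynomial: x² - 12x - 3


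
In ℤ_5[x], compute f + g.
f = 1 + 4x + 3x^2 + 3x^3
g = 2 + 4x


Add coefficients mod 5:
x^0: 1 + 2 = 3 (mod 5)
x^1: 4 + 4 = 3 (mod 5)
x^2: 3 + 0 = 3 (mod 5)
x^3: 3 + 0 = 3 (mod 5)
Result: 3 + 3x + 3x^2 + 3x^3

f + g = 3 + 3x + 3x^2 + 3x^3


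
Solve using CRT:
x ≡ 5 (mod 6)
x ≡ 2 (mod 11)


m₁ = 6, m₂ = 11, gcd = 1, so CRT applies. M = m₁·m₂ = 66
Let M₁ = M/m₁ = 11, M₂ = M/m₂ = 6
Find y₁ ≡ M₁⁻¹ (mod m₁): 11⁻¹ ≡ 5 (mod 6)
Find y₂ ≡ M₂⁻¹ (mod m₂): 6⁻¹ ≡ 2 (mod 11)
x = a₁·M₁·y₁ + a₂·M₂·y₂ = 5·11·5 + 2·6·2 = 299
Reduce mod 66: x ≡ 35
Check: 35 mod 6 = 5 ✓, 35 mod 11 = 2 ✓

x ≡ 35 (mod 66)


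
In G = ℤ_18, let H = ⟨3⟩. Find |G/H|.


|⟨3⟩| = n / gcd(3, 18) = 18 / 3 = 6
H is normal (ℤ_18 is abelian).
|G/H| = |G| / |H| = 18 / 6 = 3

|G/H| = 3


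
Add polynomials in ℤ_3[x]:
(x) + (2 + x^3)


Add coefficients mod 3:
x^0: 0 + 2 = 2 (mod 3)
x^1: 1 + 0 = 1 (mod 3)
x^2: 0 + 0 = 0 (mod 3)
x^3: 0 + 1 = 1 (mod 3)
Result: 2 + x + x^3

f + g = 2 + x + x^3


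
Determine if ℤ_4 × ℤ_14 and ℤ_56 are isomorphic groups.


Comparing ℤ_4 × ℤ_14 and ℤ_56:
gcd(4,14) = 2 ≠ 1. Max element order in ℤ_4×ℤ_14 is lcm(4,14) = 28 < 56, so it has no element of order 56

No, ℤ_4 × ℤ_14 ≇ ℤ_56


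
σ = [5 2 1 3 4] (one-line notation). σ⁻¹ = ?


To find σ⁻¹, swap domain and range:
σ(1) = 5 → σ⁻¹(5) = 1
σ(2) = 2 → σ⁻¹(2) = 2
σ(3) = 1 → σ⁻¹(1) = 3
σ(4) = 3 → σ⁻¹(3) = 4
σ(5) = 4 → σ⁻¹(4) = 5

σ⁻¹ = [3 2 4 5 1]


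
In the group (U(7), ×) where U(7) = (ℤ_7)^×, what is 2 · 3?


Operation: multiplication mod 7
2 · 3 = (a × b) mod 7 with a = 2, b = 3

2 · 3 = 6


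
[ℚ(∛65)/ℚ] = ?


∛65 has minimal polynomial x³ - 65 (irreducible over ℚ since 65 is not a perfect cube)

[ℚ(∛65)/ℚ] = 3


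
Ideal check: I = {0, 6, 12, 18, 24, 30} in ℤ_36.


Check ideal conditions for I = {0, 6, 12, 18, 24, 30} in ℤ_36:
(1) I is an additive subgroup? Yes
(2) For r ∈ ℤ_36 and a ∈ I: r·a ∈ I? Yes

Yes, I is an ideal of ℤ_36


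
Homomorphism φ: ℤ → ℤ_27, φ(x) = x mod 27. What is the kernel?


Kernel = preimage of identity
ker(φ) = {x ∈ ℤ : x ≡ 0 (mod 27)} = 27ℤ = {0, ±27, ±54, ...}

ker(φ) = 27ℤ


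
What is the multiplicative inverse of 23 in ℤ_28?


Use the extended Euclidean algorithm to write 1 = 23·s + 28·t; then s mod 28 is the inverse.
Euclidean algorithm:
  23 = 0·28 + 23
  28 = 1·23 + 5
  23 = 4·5 + 3
  5 = 1·3 + 2
  3 = 1·2 + 1
  2 = 2·1 + 0
gcd(23,28) = 1
Back-substitution gives: 23·(11) + 28·(-9) = 1
So 23⁻¹ ≡ 11 ≡ 11 (mod 28)
Check: 23 × 11 = 253 ≡ 1 (mod 28) ✓

23⁻¹ ≡ 11 (mod 28)


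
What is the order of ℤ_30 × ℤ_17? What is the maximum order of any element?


|ℤ_30 × ℤ_17| = 30 × 17 = 510
Max element order = lcm(30,17) = 510
Cyclic? Yes (gcd=1)

|ℤ_30×ℤ_17| = 510, max element order = 510


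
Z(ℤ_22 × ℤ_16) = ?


Z(G) = {g ∈ G | gx = xg for all x ∈ G}
Direct product of abelian groups is abelian, so Z(G) = G

Z(ℤ_22 × ℤ_16) = ℤ_22 × ℤ_16


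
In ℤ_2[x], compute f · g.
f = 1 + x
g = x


Expand and collect like terms; reduce coefficients mod 2:
x^0: 1·0 = 0 ≡ 0 (mod 2)
x^1: 1·1 + 1·0 = 1 ≡ 1 (mod 2)
x^2: 1·1 = 1 ≡ 1 (mod 2)
Result: x + x^2

f · g = x + x^2


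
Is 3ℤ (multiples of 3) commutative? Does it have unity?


3ℤ is a commutative ring under +,× but has no multiplicative identity (1 ∉ 3ℤ); it has no zero divisors, but without unity it is not an integral domain
Commutative: Yes
Integral domain: No
Has unity: No

3ℤ (multiples of 3): Commutative=Yes, Unity=No


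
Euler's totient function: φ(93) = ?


Factor n: 93 = 3 × 31
φ(n) = n · ∏(1 - 1/p) over distinct primes p | n
φ(93) = 93 · (1 - 1/3) · (1 - 1/31) = 60

φ(93) = 60


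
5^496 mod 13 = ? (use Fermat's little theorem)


Fermat's little theorem: if p is prime and gcd(a,p)=1, then a^(p-1) ≡ 1 (mod p)
p = 13 is prime, gcd(5,13) = 1
Reduce exponent: 496 mod 12 = 4
So 5^496 ≡ 5^4 (mod 13)
5^4 mod 13 = 1

5^496 ≡ 1 (mod 13)


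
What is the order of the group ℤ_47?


ℤ_n has n elements.

|ℤ_47| = 47


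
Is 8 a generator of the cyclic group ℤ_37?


g generates ℤ_n iff gcd(g, n) = 1
gcd(8, 37) = 1
Since gcd = 1, 8 is a generator.

Yes, 8 generates ℤ_37


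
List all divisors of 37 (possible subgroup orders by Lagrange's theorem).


Lagrange's theorem: |H| divides |G|
|G| = 37
Divisors of 37: 1, 37

Possible subgroup orders: {1, 37}


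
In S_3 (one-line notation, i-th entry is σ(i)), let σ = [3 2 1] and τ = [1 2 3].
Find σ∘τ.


σ∘τ: apply τ first, then σ
1 →τ 1 →σ 3
2 →τ 2 →σ 2
3 →τ 3 →σ 1

σ∘τ = [3 2 1]


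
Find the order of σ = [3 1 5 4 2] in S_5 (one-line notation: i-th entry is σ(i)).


Cycle decomposition: (1 3 5 2)
Cycle lengths: 4
Order = lcm(4) = 4

ord(σ) = 4


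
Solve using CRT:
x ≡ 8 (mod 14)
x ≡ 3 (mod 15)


m₁ = 14, m₂ = 15, gcd = 1, so CRT applies. M = m₁·m₂ = 210
Let M₁ = M/m₁ = 15, M₂ = M/m₂ = 14
Find y₁ ≡ M₁⁻¹ (mod m₁): 15⁻¹ ≡ 1 (mod 14)
Find y₂ ≡ M₂⁻¹ (mod m₂): 14⁻¹ ≡ 14 (mod 15)
x = a₁·M₁·y₁ + a₂·M₂·y₂ = 8·15·1 + 3·14·14 = 708
Reduce mod 210: x ≡ 78
Check: 78 mod 14 = 8 ✓, 78 mod 15 = 3 ✓

x ≡ 78 (mod 210)


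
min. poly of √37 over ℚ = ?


√37 satisfies x² - 37 = 0, irreducible over ℚ since 37 is squarefree

Minimal polynomial: x² - 37


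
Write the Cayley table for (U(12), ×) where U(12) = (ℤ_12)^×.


Elements: {1, 5, 7, 11}
Operation: multiplication mod 12
Entry (a, b) = (a × b) mod 12

Cayley table:
   |  1 |  5 |  7 | 11
 1 |  1 |  5 |  7 | 11
 5 |  5 |  1 | 11 |  7
 7 |  7 | 11 |  1 |  5
11 | 11 |  7 |  5 |  1


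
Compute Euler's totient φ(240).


Factor n: 240 = 2^4 × 3 × 5
φ(n) = n · ∏(1 - 1/p) over distinct primes p | n
φ(240) = 240 · (1 - 1/2) · (1 - 1/3) · (1 - 1/5) = 64

φ(240) = 64


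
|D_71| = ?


|D_n| = 2n (n rotations and n reflections)
|D_71| = 2×71 = 142

|D_71| = 142


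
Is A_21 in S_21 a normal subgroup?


H = A_21 in S_21
A_21 has index 2 in S_21, and every subgroup of index 2 is normal

Yes, normal subgroup


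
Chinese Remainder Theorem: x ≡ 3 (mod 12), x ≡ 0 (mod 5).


m₁ = 12, m₂ = 5, gcd = 1, so CRT applies. M = m₁·m₂ = 60
Let M₁ = M/m₁ = 5, M₂ = M/m₂ = 12
Find y₁ ≡ M₁⁻¹ (mod m₁): 5⁻¹ ≡ 5 (mod 12)
Find y₂ ≡ M₂⁻¹ (mod m₂): 12⁻¹ ≡ 3 (mod 5)
x = a₁·M₁·y₁ + a₂·M₂·y₂ = 3·5·5 + 0·12·3 = 75
Reduce mod 60: x ≡ 15
Check: 15 mod 12 = 3 ✓, 15 mod 5 = 0 ✓

x ≡ 15 (mod 60)


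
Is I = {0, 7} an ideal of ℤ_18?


Check ideal conditions for I = {0, 7} in ℤ_18:
(1) I is an additive subgroup? No
(2) For r ∈ ℤ_18 and a ∈ I: r·a ∈ I? No  [counterexample: r=2, a=7, r·a mod 18 = 14 ∉ I]

No, I is not an ideal of ℤ_18


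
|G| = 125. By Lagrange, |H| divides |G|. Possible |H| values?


Lagrange's theorem: |H| divides |G|
|G| = 125
Divisors of 125: 1, 5, 25, 125

Possible subgroup orders: {1, 5, 25, 125}


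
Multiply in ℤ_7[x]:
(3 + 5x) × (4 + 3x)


Expand and collect like terms; reduce coefficients mod 7:
x^0: 3·4 = 12 ≡ 5 (mod 7)
x^1: 3·3 + 5·4 = 29 ≡ 1 (mod 7)
x^2: 5·3 = 15 ≡ 1 (mod 7)
Result: 5 + x + x^2

f · g = 5 + x + x^2


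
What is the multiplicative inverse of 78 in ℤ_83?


Use the extended Euclidean algorithm to write 1 = 78·s + 83·t; then s mod 83 is the inverse.
Euclidean algorithm:
  78 = 0·83 + 78
  83 = 1·78 + 5
  78 = 15·5 + 3
  5 = 1·3 + 2
  3 = 1·2 + 1
  2 = 2·1 + 0
gcd(78,83) = 1
Back-substitution gives: 78·(33) + 83·(-31) = 1
So 78⁻¹ ≡ 33 ≡ 33 (mod 83)
Check: 78 × 33 = 2574 ≡ 1 (mod 83) ✓

78⁻¹ ≡ 33 (mod 83)


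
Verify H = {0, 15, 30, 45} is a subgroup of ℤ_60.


Subgroup test for H = {0, 15, 30, 45} in (ℤ_60, +):
(1) 0 ∈ H? Yes
(2) Closure: for all a,b ∈ H, (a+b) mod 60 ∈ H? Yes
(3) Inverses: for all a ∈ H, -a mod 60 ∈ H? Yes

Yes, H is a subgroup of ℤ_60


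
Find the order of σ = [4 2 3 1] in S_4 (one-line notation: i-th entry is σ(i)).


Cycle decomposition: (1 4)
Cycle lengths: 2
Order = lcm(2) = 2

ord(σ) = 2


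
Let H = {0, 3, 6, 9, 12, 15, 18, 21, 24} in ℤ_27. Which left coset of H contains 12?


12 + H = {12 + h (mod 27) : h ∈ H}
12+0=12, 12+3=15, 12+6=18, 12+9=21, 12+12=24, 12+15=0, 12+18=3, 12+21=6, 12+24=9
12 + H = {0, 3, 6, 9, 12, 15, 18, 21, 24} = 0 + H

12 + H = {0, 3, 6, 9, 12, 15, 18, 21, 24}


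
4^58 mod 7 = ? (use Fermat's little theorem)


Fermat's little theorem: if p is prime and gcd(a,p)=1, then a^(p-1) ≡ 1 (mod p)
p = 7 is prime, gcd(4,7) = 1
Reduce exponent: 58 mod 6 = 4
So 4^58 ≡ 4^4 (mod 7)
4^4 mod 7 = 4

4^58 ≡ 4 (mod 7)


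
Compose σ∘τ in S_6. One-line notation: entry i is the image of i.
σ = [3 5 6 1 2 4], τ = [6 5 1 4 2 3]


σ∘τ: apply τ first, then σ
1 →τ 6 →σ 4
2 →τ 5 →σ 2
3 →τ 1 →σ 3
4 →τ 4 →σ 1
5 →τ 2 →σ 5
6 →τ 3 →σ 6

σ∘τ = [4 2 3 1 5 6]


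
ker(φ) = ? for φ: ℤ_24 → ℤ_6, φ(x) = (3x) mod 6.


Kernel = preimage of identity
ker(φ) = {x ∈ ℤ_24 : 3x ≡ 0 (mod 6)}. Since 6 | 24, φ is well-defined. The kernel is the cyclic subgroup ⟨2⟩ of ℤ_24 (order 12), i.e. {0, 2, 4, 6, 8, 10, 12, 14, 16, 18, 20, 22}

ker(φ) = {0, 2, 4, 6, 8, 10, 12, 14, 16, 18, 20, 22}


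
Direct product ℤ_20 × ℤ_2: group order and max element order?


|ℤ_20 × ℤ_2| = 20 × 2 = 40
Max element order = lcm(20,2) = 20
Cyclic? No (gcd=2)

|ℤ_20×ℤ_2| = 40, max element order = 20


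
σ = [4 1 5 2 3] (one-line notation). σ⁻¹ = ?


To find σ⁻¹, swap domain and range:
σ(1) = 4 → σ⁻¹(4) = 1
σ(2) = 1 → σ⁻¹(1) = 2
σ(3) = 5 → σ⁻¹(5) = 3
σ(4) = 2 → σ⁻¹(2) = 4
σ(5) = 3 → σ⁻¹(3) = 5

σ⁻¹ = [2 4 5 1 3]


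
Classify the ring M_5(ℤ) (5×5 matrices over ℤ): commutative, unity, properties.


Matrix multiplication is non-commutative for n ≥ 2; the identity matrix I is the unity; singular matrices give zero divisors, so not an integral domain
Commutative: No
Integral domain: No
Has unity: Yes

M_5(ℤ) (5×5 matrices over ℤ): Commutative=No, Unity=Yes


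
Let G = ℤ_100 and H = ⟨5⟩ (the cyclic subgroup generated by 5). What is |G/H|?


|⟨5⟩| = n / gcd(5, 100) = 100 / 5 = 20
H is normal (ℤ_100 is abelian).
|G/H| = |G| / |H| = 100 / 20 = 5

|G/H| = 5


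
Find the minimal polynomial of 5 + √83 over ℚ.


Let α = 5 + √83. Then α - 5 = √83, so (α - 5)² = 83, giving α² - 10α - 58 = 0. Degree 2 and α ∉ ℚ, so this is the minimal polynomial.

Minimal polynomial: x² - 10x - 58


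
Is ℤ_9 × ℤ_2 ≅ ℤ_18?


Comparing ℤ_9 × ℤ_2 and ℤ_18:
gcd(9,2) = 1, so ℤ_9 × ℤ_2 ≅ ℤ_18 (CRT)

Yes, ℤ_9 × ℤ_2 ≅ ℤ_18


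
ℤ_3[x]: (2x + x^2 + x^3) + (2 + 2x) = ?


Add coefficients mod 3:
x^0: 0 + 2 = 2 (mod 3)
x^1: 2 + 2 = 1 (mod 3)
x^2: 1 + 0 = 1 (mod 3)
x^3: 1 + 0 = 1 (mod 3)
Result: 2 + x + x^2 + x^3

f + g = 2 + x + x^2 + x^3


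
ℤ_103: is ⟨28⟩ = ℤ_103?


g generates ℤ_n iff gcd(g, n) = 1
gcd(28, 103) = 1
Since gcd = 1, 28 is a generator.

Yes, 28 generates ℤ_103


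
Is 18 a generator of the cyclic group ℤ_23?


g generates ℤ_n iff gcd(g, n) = 1
gcd(18, 23) = 1
Since gcd = 1, 18 is a generator.

Yes, 18 generates ℤ_23


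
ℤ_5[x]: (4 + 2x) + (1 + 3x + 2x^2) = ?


Add coefficients mod 5:
x^0: 4 + 1 = 0 (mod 5)
x^1: 2 + 3 = 0 (mod 5)
x^2: 0 + 2 = 2 (mod 5)
Result: 2x^2

f + g = 2x^2


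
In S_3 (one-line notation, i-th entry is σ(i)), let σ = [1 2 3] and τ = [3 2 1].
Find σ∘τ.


σ∘τ: apply τ first, then σ
1 →τ 3 →σ 3
2 →τ 2 →σ 2
3 →τ 1 →σ 1

σ∘τ = [3 2 1]


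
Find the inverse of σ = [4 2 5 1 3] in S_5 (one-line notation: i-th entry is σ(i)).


To find σ⁻¹, swap domain and range:
σ(1) = 4 → σ⁻¹(4) = 1
σ(2) = 2 → σ⁻¹(2) = 2
σ(3) = 5 → σ⁻¹(5) = 3
σ(4) = 1 → σ⁻¹(1) = 4
σ(5) = 3 → σ⁻¹(3) = 5

σ⁻¹ = [4 2 5 1 3]


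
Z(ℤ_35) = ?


Z(G) = {g ∈ G | gx = xg for all x ∈ G}
ℤ_35 is abelian, so Z(G) = G

Z(ℤ_35) = ℤ_35


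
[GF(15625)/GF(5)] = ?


GF(15625) = GF(5^6), so the extension degree is 6

[GF(15625)/GF(5)] = 6


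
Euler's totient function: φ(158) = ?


Factor n: 158 = 2 × 79
φ(n) = n · ∏(1 - 1/p) over distinct primes p | n
φ(158) = 158 · (1 - 1/2) · (1 - 1/79) = 78

φ(158) = 78


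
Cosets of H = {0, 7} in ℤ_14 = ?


H = {0, 7}, |H| = 2
Number of cosets = |G|/|H| = 14/2 = 7
0 + H = {0, 7}
1 + H = {1, 8}
2 + H = {2, 9}
3 + H = {3, 10}
4 + H = {4, 11}
5 + H = {5, 12}
6 + H = {6, 13}

Cosets: 0+H={0,7}; 1+H={1,8}; 2+H={2,9}; 3+H={3,10}; 4+H={4,11}; 5+H={5,12}; 6+H={6,13}


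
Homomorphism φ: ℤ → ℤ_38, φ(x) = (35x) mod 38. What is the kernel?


Kernel = preimage of identity
ker(φ) = {x ∈ ℤ : 35x ≡ 0 (mod 38)}. gcd(35,38) = 1, so 35x ≡ 0 (mod 38) ⟺ x ≡ 0 (mod 38/1 = 38). Hence ker(φ) = 38ℤ

ker(φ) = 38ℤ


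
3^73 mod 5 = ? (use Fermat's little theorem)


Fermat's little theorem: if p is prime and gcd(a,p)=1, then a^(p-1) ≡ 1 (mod p)
p = 5 is prime, gcd(3,5) = 1
Reduce exponent: 73 mod 4 = 1
So 3^73 ≡ 3^1 (mod 5)
3^1 mod 5 = 3

3^73 ≡ 3 (mod 5)


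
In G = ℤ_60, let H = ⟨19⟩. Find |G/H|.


|⟨19⟩| = n / gcd(19, 60) = 60 / 1 = 60
H is normal (ℤ_60 is abelian).
|G/H| = |G| / |H| = 60 / 60 = 1

|G/H| = 1


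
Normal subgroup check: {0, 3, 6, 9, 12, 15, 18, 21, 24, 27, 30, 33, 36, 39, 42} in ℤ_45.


H = {0, 3, 6, 9, 12, 15, 18, 21, 24, 27, 30, 33, 36, 39, 42} in ℤ_45
ℤ_45 is abelian; every subgroup of an abelian group is normal

Yes, normal subgroup


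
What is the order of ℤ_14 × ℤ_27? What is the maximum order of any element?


|ℤ_14 × ℤ_27| = 14 × 27 = 378
Max element order = lcm(14,27) = 378
Cyclic? Yes (gcd=1)

|ℤ_14×ℤ_27| = 378, max element order = 378


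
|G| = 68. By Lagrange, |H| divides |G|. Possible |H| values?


Lagrange's theorem: |H| divides |G|
|G| = 68
Divisors of 68: 1, 2, 4, 17, 34, 68

Possible subgroup orders: {1, 2, 4, 17, 34, 68}


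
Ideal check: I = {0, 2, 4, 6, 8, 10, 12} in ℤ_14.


Check ideal conditions for I = {0, 2, 4, 6, 8, 10, 12} in ℤ_14:
(1) I is an additive subgroup? Yes
(2) For r ∈ ℤ_14 and a ∈ I: r·a ∈ I? Yes

Yes, I is an ideal of ℤ_14


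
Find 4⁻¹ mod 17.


Use the extended Euclidean algorithm to write 1 = 4·s + 17·t; then s mod 17 is the inverse.
Euclidean algorithm:
  4 = 0·17 + 4
  17 = 4·4 + 1
  4 = 4·1 + 0
gcd(4,17) = 1
Back-substitution gives: 4·(-4) + 17·(1) = 1
So 4⁻¹ ≡ -4 ≡ 13 (mod 17)
Check: 4 × 13 = 52 ≡ 1 (mod 17) ✓

4⁻¹ ≡ 13 (mod 17)


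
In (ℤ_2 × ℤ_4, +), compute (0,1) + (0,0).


Operation: componentwise addition mod (2, 4)
(0,1) + (0,0) = ((a₁+b₁) mod 2, (a₂+b₂) mod 4) with a = (0,1), b = (0,0)

(0,1) + (0,0) = (0,1)


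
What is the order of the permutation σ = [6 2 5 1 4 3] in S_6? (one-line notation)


Cycle decomposition: (1 6 3 5 4)
Cycle lengths: 5
Order = lcm(5) = 5

ord(σ) = 5


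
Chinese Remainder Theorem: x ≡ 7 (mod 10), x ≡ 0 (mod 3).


m₁ = 10, m₂ = 3, gcd = 1, so CRT applies. M = m₁·m₂ = 30
Let M₁ = M/m₁ = 3, M₂ = M/m₂ = 10
Find y₁ ≡ M₁⁻¹ (mod m₁): 3⁻¹ ≡ 7 (mod 10)
Find y₂ ≡ M₂⁻¹ (mod m₂): 10⁻¹ ≡ 1 (mod 3)
x = a₁·M₁·y₁ + a₂·M₂·y₂ = 7·3·7 + 0·10·1 = 147
Reduce mod 30: x ≡ 27
Check: 27 mod 10 = 7 ✓, 27 mod 3 = 0 ✓

x ≡ 27 (mod 30)


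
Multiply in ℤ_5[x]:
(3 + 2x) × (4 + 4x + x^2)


Expand and collect like terms; reduce coefficients mod 5:
x^0: 3·4 = 12 ≡ 2 (mod 5)
x^1: 3·4 + 2·4 = 20 ≡ 0 (mod 5)
x^2: 3·1 + 2·4 = 11 ≡ 1 (mod 5)
x^3: 2·1 = 2 ≡ 2 (mod 5)
Result: 2 + x^2 + 2x^3

f · g = 2 + x^2 + 2x^3


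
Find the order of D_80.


|D_n| = 2n (n rotations and n reflections)
|D_80| = 2×80 = 160

|D_80| = 160


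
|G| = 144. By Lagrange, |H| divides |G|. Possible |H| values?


Lagrange's theorem: |H| divides |G|
|G| = 144
Divisors of 144: 1, 2, 3, 4, 6, 8, 9, 12, 16, 18, 24, 36, 48, 72, 144

Possible subgroup orders: {1, 2, 3, 4, 6, 8, 9, 12, 16, 18, 24, 36, 48, 72, 144}


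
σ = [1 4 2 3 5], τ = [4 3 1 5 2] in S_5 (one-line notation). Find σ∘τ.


σ∘τ: apply τ first, then σ
1 →τ 4 →σ 3
2 →τ 3 →σ 2
3 →τ 1 →σ 1
4 →τ 5 →σ 5
5 →τ 2 →σ 4

σ∘τ = [3 2 1 5 4]


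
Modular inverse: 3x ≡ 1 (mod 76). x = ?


Use the extended Euclidean algorithm to write 1 = 3·s + 76·t; then s mod 76 is the inverse.
Euclidean algorithm:
  3 = 0·76 + 3
  76 = 25·3 + 1
  3 = 3·1 + 0
gcd(3,76) = 1
Back-substitution gives: 3·(-25) + 76·(1) = 1
So 3⁻¹ ≡ -25 ≡ 51 (mod 76)
Check: 3 × 51 = 153 ≡ 1 (mod 76) ✓

3⁻¹ ≡ 51 (mod 76)


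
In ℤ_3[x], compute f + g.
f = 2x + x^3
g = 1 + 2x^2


Add coefficients mod 3:
x^0: 0 + 1 = 1 (mod 3)
x^1: 2 + 0 = 2 (mod 3)
x^2: 0 + 2 = 2 (mod 3)
x^3: 1 + 0 = 1 (mod 3)
Result: 1 + 2x + 2x^2 + x^3

f + g = 1 + 2x + 2x^2 + x^3


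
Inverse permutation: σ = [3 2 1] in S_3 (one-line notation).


To find σ⁻¹, swap domain and range:
σ(1) = 3 → σ⁻¹(3) = 1
σ(2) = 2 → σ⁻¹(2) = 2
σ(3) = 1 → σ⁻¹(1) = 3

σ⁻¹ = [3 2 1]


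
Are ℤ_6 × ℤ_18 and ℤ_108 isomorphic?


Comparing ℤ_6 × ℤ_18 and ℤ_108:
gcd(6,18) = 6 ≠ 1. Max element order in ℤ_6×ℤ_18 is lcm(6,18) = 18 < 108, so it has no element of order 108

No, ℤ_6 × ℤ_18 ≇ ℤ_108


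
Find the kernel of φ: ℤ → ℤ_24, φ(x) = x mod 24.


Kernel = preimage of identity
ker(φ) = {x ∈ ℤ : x ≡ 0 (mod 24)} = 24ℤ = {0, ±24, ±48, ...}

ker(φ) = 24ℤ


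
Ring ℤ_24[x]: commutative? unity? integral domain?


ℤ_24 has zero divisors (2·12 ≡ 0), and these lift to constant zero divisors in ℤ_24[x]; so not an integral domain
Commutative: Yes
Integral domain: No
Has unity: Yes

ℤ_24[x]: Commutative=Yes, Unity=Yes


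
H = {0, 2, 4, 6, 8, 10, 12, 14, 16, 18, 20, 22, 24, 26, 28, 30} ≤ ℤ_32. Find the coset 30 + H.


30 + H = {30 + h (mod 32) : h ∈ H}
30+0=30, 30+2=0, 30+4=2, 30+6=4, 30+8=6, 30+10=8, 30+12=10, 30+14=12, 30+16=14, 30+18=16, 30+20=18, 30+22=20, 30+24=22, 30+26=24, 30+28=26, 30+30=28
30 + H = {0, 2, 4, 6, 8, 10, 12, 14, 16, 18, 20, 22, 24, 26, 28, 30} = 0 + H

30 + H = {0, 2, 4, 6, 8, 10, 12, 14, 16, 18, 20, 22, 24, 26, 28, 30}


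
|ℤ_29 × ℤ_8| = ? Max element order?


|ℤ_29 × ℤ_8| = 29 × 8 = 232
Max element order = lcm(29,8) = 232
Cyclic? Yes (gcd=1)

|ℤ_29×ℤ_8| = 232, max element order = 232


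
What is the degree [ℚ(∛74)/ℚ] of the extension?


∛74 has minimal polynomial x³ - 74 (irreducible over ℚ since 74 is not a perfect cube)

[ℚ(∛74)/ℚ] = 3


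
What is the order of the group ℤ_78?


ℤ_n has n elements.

|ℤ_78| = 78


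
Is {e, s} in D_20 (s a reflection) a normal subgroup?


H = {e, s} in D_20 (s a reflection)
r·s·r⁻¹ = sr⁻² ≠ s for n ≥ 3, so {e, s} is not closed under conjugation

No, not a normal subgroup


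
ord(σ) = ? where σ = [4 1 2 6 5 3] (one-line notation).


Cycle decomposition: (1 4 6 3 2)
Cycle lengths: 5
Order = lcm(5) = 5

ord(σ) = 5


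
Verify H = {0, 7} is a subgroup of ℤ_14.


Subgroup test for H = {0, 7} in (ℤ_14, +):
(1) 0 ∈ H? Yes
(2) Closure: for all a,b ∈ H, (a+b) mod 14 ∈ H? Yes
(3) Inverses: for all a ∈ H, -a mod 14 ∈ H? Yes

Yes, H is a subgroup of ℤ_14


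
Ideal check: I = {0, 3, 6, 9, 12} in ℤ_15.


Check ideal conditions for I = {0, 3, 6, 9, 12} in ℤ_15:
(1) I is an additive subgroup? Yes
(2) For r ∈ ℤ_15 and a ∈ I: r·a ∈ I? Yes

Yes, I is an ideal of ℤ_15


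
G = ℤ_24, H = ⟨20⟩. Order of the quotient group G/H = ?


|⟨20⟩| = n / gcd(20, 24) = 24 / 4 = 6
H is normal (ℤ_24 is abelian).
|G/H| = |G| / |H| = 24 / 6 = 4

|G/H| = 4


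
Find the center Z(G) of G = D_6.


Z(G) = {g ∈ G | gx = xg for all x ∈ G}
For even n, Z(D_n) = {e, r^(n/2)}: the 180° rotation r^3 commutes with every reflection and rotation

Z(D_6) = {e, r^3}


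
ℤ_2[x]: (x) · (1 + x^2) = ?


Expand and collect like terms; reduce coefficients mod 2:
x^0: 0·1 = 0 ≡ 0 (mod 2)
x^1: 0·0 + 1·1 = 1 ≡ 1 (mod 2)
x^2: 0·1 + 1·0 = 0 ≡ 0 (mod 2)
x^3: 1·1 = 1 ≡ 1 (mod 2)
Result: x + x^3

f · g = x + x^3


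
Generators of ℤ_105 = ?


g generates ℤ_n iff gcd(g,n) = 1
Prime factors of 105: 3, 5, 7
Generators are g ∈ {1,...,104} not divisible by any of these primes.
Generators: {1, 2, 4, 8, 11, 13, 16, 17, 19, 22, 23, 26, 29, 31, 32, 34, 37, 38, 41, 43, 44, 46, 47, 52, 53, 58, 59, 61, 62, 64, 67, 68, 71, 73, 74, 76, 79, 82, 83, 86, 88, 89, 92, 94, 97, 101, 103, 104}
Number of generators = φ(105) = 48

Generators of ℤ_105 = {1, 2, 4, 8, 11, 13, 16, 17, 19, 22, 23, 26, 29, 31, 32, 34, 37, 38, 41, 43, 44, 46, 47, 52, 53, 58, 59, 61, 62, 64, 67, 68, 71, 73, 74, 76, 79, 82, 83, 86, 88, 89, 92, 94, 97, 101, 103, 104}


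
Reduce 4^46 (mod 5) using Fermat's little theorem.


Fermat's little theorem: if p is prime and gcd(a,p)=1, then a^(p-1) ≡ 1 (mod p)
p = 5 is prime, gcd(4,5) = 1
Reduce exponent: 46 mod 4 = 2
So 4^46 ≡ 4^2 (mod 5)
4^2 mod 5 = 1

4^46 ≡ 1 (mod 5)


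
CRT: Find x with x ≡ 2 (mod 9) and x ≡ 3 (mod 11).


m₁ = 9, m₂ = 11, gcd = 1, so CRT applies. M = m₁·m₂ = 99
Let M₁ = M/m₁ = 11, M₂ = M/m₂ = 9
Find y₁ ≡ M₁⁻¹ (mod m₁): 11⁻¹ ≡ 5 (mod 9)
Find y₂ ≡ M₂⁻¹ (mod m₂): 9⁻¹ ≡ 5 (mod 11)
x = a₁·M₁·y₁ + a₂·M₂·y₂ = 2·11·5 + 3·9·5 = 245
Reduce mod 99: x ≡ 47
Check: 47 mod 9 = 2 ✓, 47 mod 11 = 3 ✓

x ≡ 47 (mod 99)


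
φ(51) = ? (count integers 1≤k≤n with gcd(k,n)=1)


Factor n: 51 = 3 × 17
φ(n) = n · ∏(1 - 1/p) over distinct primes p | n
φ(51) = 51 · (1 - 1/3) · (1 - 1/17) = 32

φ(51) = 32


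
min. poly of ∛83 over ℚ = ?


∛83 satisfies x³ - 83 = 0, irreducible over ℚ (no rational root; 83 is not a perfect cube)

Minimal polynomial: x³ - 83


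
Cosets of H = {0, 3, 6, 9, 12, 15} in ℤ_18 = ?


H = {0, 3, 6, 9, 12, 15}, |H| = 6
Number of cosets = |G|/|H| = 18/6 = 3
0 + H = {0, 3, 6, 9, 12, 15}
1 + H = {1, 4, 7, 10, 13, 16}
2 + H = {2, 5, 8, 11, 14, 17}

Cosets: 0+H={0,3,6,9,12,15}; 1+H={1,4,7,10,13,16}; 2+H={2,5,8,11,14,17}


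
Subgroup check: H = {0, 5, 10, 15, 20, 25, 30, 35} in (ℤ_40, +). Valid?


Subgroup test for H = {0, 5, 10, 15, 20, 25, 30, 35} in (ℤ_40, +):
(1) 0 ∈ H? Yes
(2) Closure: for all a,b ∈ H, (a+b) mod 40 ∈ H? Yes
(3) Inverses: for all a ∈ H, -a mod 40 ∈ H? Yes

Yes, H is a subgroup of ℤ_40


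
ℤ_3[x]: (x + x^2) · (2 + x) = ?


Expand and collect like terms; reduce coefficients mod 3:
x^0: 0·2 = 0 ≡ 0 (mod 3)
x^1: 0·1 + 1·2 = 2 ≡ 2 (mod 3)
x^2: 1·1 + 1·2 = 3 ≡ 0 (mod 3)
x^3: 1·1 = 1 ≡ 1 (mod 3)
Result: 2x + x^3

f · g = 2x + x^3


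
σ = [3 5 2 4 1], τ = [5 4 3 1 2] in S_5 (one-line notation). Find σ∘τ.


σ∘τ: apply τ first, then σ
1 →τ 5 →σ 1
2 →τ 4 →σ 4
3 →τ 3 →σ 2
4 →τ 1 →σ 3
5 →τ 2 →σ 5

σ∘τ = [1 4 2 3 5]


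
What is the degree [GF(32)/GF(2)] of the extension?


GF(32) = GF(2^5), so the extension degree is 5

[GF(32)/GF(2)] = 5


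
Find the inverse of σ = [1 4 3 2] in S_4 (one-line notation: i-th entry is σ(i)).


To find σ⁻¹, swap domain and range:
σ(1) = 1 → σ⁻¹(1) = 1
σ(2) = 4 → σ⁻¹(4) = 2
σ(3) = 3 → σ⁻¹(3) = 3
σ(4) = 2 → σ⁻¹(2) = 4

σ⁻¹ = [1 4 3 2]


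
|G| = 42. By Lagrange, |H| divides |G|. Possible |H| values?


Lagrange's theorem: |H| divides |G|
|G| = 42
Divisors of 42: 1, 2, 3, 6, 7, 14, 21, 42

Possible subgroup orders: {1, 2, 3, 6, 7, 14, 21, 42}


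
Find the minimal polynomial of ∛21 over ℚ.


∛21 satisfies x³ - 21 = 0, irreducible over ℚ (no rational root; 21 is not a perfect cube)

Minimal polynomial: x³ - 21


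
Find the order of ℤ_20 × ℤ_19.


|A × B| = |A| · |B|
|ℤ_20 × ℤ_19| = 20 × 19 = 380

|ℤ_20 × ℤ_19| = 380


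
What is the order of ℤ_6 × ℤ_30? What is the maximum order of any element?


|ℤ_6 × ℤ_30| = 6 × 30 = 180
Max element order = lcm(6,30) = 30
Cyclic? No (gcd=6)

|ℤ_6×ℤ_30| = 180, max element order = 30


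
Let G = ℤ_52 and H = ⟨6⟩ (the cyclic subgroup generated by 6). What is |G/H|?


|⟨6⟩| = n / gcd(6, 52) = 52 / 2 = 26
H is normal (ℤ_52 is abelian).
|G/H| = |G| / |H| = 52 / 26 = 2

|G/H| = 2


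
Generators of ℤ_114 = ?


g generates ℤ_n iff gcd(g,n) = 1
Prime factors of 114: 2, 3, 19
Generators are g ∈ {1,...,113} not divisible by any of these primes.
Generators: {1, 5, 7, 11, 13, 17, 23, 25, 29, 31, 35, 37, 41, 43, 47, 49, 53, 55, 59, 61, 65, 67, 71, 73, 77, 79, 83, 85, 89, 91, 97, 101, 103, 107, 109, 113}
Number of generators = φ(114) = 36

Generators of ℤ_114 = {1, 5, 7, 11, 13, 17, 23, 25, 29, 31, 35, 37, 41, 43, 47, 49, 53, 55, 59, 61, 65, 67, 71, 73, 77, 79, 83, 85, 89, 91, 97, 101, 103, 107, 109, 113}


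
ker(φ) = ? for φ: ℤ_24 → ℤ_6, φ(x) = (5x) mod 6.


Kernel = preimage of identity
ker(φ) = {x ∈ ℤ_24 : 5x ≡ 0 (mod 6)}. Since 6 | 24, φ is well-defined. The kernel is the cyclic subgroup ⟨6⟩ of ℤ_24 (order 4), i.e. {0, 6, 12, 18}

ker(φ) = {0, 6, 12, 18}


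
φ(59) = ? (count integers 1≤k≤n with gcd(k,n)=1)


Factor n: 59 = 59
φ(n) = n · ∏(1 - 1/p) over distinct primes p | n
φ(59) = 59 · (1 - 1/59) = 58

φ(59) = 58


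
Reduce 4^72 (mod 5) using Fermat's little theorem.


Fermat's little theorem: if p is prime and gcd(a,p)=1, then a^(p-1) ≡ 1 (mod p)
p = 5 is prime, gcd(4,5) = 1
Reduce exponent: 72 mod 4 = 0
So 4^72 ≡ 4^0 (mod 5)
4^0 = 1

4^72 ≡ 1 (mod 5)
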